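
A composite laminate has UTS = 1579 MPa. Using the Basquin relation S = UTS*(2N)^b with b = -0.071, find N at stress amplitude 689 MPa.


N = 0.5 * (S/UTS)^(1/b) = 0.5 * (689/1579)^(1/-0.071) = 59113.5471 cycles

59113.5471 cycles


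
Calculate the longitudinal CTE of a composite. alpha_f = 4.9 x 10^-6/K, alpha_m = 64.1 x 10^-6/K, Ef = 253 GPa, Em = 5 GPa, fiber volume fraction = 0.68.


E1 = Ef*Vf + Em*(1-Vf) = 173.64
alpha_1 = (alpha_f*Ef*Vf + alpha_m*Em*(1-Vf))/E1 = 5.45 x 10^-6/K

5.45 x 10^-6/K


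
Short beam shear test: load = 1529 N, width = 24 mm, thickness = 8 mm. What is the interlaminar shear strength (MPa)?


ILSS = 3F/(4bh) = 3*1529/(4*24*8) = 5.97 MPa

5.97 MPa


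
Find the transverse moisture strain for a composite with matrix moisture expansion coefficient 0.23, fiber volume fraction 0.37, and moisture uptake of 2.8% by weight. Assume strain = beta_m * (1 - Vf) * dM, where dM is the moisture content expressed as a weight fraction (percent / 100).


dM = 2.8/100 = 0.028
strain = beta_m * (1-Vf) * dM = 0.23 * 0.63 * 0.028 = 0.0040572

0.0040572


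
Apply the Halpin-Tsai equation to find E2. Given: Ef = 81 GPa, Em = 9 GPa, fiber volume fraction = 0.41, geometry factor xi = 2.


eta = (Ef/Em - 1)/(Ef/Em + xi) = (9.0 - 1)/(9.0 + 2) = 0.7273
E2 = Em*(1+xi*eta*Vf)/(1-eta*Vf) = 20.47 GPa

20.47 GPa


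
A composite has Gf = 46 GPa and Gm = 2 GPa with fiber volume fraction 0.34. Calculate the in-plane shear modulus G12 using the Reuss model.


1/G12 = Vf/Gf + (1-Vf)/Gm = 0.34/46 + 0.66/2
G12 = 2.96 GPa

2.96 GPa


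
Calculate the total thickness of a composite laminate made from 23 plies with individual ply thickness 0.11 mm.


h = n * t_ply = 23 * 0.11 = 2.53 mm

2.53 mm


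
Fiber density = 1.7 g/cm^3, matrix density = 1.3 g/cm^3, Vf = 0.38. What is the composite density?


rho_c = rho_f*Vf + rho_m*(1-Vf) = 1.7*0.38 + 1.3*0.62 = 1.452 g/cm^3

1.452 g/cm^3


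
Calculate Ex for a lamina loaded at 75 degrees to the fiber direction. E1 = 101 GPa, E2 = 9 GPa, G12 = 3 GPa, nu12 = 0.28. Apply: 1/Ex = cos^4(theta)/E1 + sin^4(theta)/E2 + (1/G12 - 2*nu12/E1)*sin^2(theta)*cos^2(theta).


cos^4(75) = 0.004487, sin^4(75) = 0.870513, sin^2(75)*cos^2(75) = 0.0625
1/G12 - 2*nu12/E1 = 1/3 - 2*0.28/101 = 0.327789 GPa^-1
1/Ex = 0.004487/101 + 0.870513/9 + 0.327789*0.0625 = 0.1172549 GPa^-1
Ex = 8.53 GPa

8.53 GPa


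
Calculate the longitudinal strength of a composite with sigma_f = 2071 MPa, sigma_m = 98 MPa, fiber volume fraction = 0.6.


sigma_1 = sigma_f*Vf + sigma_m*(1-Vf) = 2071*0.6 + 98*0.4 = 1281.8 MPa

1281.8 MPa


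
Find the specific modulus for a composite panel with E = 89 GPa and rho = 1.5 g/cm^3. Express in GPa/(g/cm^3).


Specific stiffness = E/rho = 89/1.5 = 59.3 GPa/(g/cm^3)

59.3 GPa/(g/cm^3)


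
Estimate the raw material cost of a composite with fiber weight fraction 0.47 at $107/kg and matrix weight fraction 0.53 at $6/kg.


Cost = cost_f*Wf + cost_m*Wm = 107*0.47 + 6*0.53 = $53.47/kg

$53.47/kg


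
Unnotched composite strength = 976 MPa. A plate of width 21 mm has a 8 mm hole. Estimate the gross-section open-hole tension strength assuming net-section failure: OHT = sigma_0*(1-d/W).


OHT = sigma_0*(1-d/W) = 976*(1-8/21) = 604.2 MPa

604.2 MPa


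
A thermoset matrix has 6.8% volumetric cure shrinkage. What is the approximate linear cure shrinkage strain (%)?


Linear shrinkage ≈ vol_shrink/3 = 6.8/3 = 2.267%

2.267%


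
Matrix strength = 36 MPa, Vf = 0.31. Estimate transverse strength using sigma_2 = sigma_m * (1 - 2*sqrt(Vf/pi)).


factor = 1 - 2*sqrt(0.31/pi) = 0.3717
sigma_2 = 36 * 0.3717 = 13.38 MPa

13.38 MPa


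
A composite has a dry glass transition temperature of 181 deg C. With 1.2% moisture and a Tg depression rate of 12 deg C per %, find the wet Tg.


Tg_wet = Tg_dry - k*moisture = 181 - 12*1.2 = 166.6 deg C

166.6 deg C


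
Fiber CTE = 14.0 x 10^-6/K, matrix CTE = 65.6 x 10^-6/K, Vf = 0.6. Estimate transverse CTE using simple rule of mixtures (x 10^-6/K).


alpha_2 = alpha_f*Vf + alpha_m*(1-Vf) = 14.0*0.6 + 65.6*0.4 = 34.6 x 10^-6/K

34.6 x 10^-6/K


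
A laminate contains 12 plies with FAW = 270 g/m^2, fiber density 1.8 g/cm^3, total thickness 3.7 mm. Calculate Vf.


Vf = n * FAW / (rho_f * h * 1000) = 12 * 270 / (1.8 * 3.7 * 1000) = 0.4865

0.4865


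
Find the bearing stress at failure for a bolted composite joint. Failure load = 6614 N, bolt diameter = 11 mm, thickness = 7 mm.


sigma_br = F/(d*h) = 6614/(11*7) = 85.9 MPa

85.9 MPa


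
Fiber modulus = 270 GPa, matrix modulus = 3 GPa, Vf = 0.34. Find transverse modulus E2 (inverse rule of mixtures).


1/E2 = Vf/Ef + (1-Vf)/Em = 0.34/270 + 0.66/3
E2 = 4.52 GPa

4.52 GPa


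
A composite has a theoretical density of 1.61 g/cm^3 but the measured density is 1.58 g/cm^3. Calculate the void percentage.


Void% = (rho_theo - rho_actual)/rho_theo * 100 = (1.61 - 1.58)/1.61 * 100 = 1.86%

1.86%


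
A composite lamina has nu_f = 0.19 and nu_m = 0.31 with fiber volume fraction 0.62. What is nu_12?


nu_12 = nu_f*Vf + nu_m*(1-Vf) = 0.19*0.62 + 0.31*0.38 = 0.2356

0.2356


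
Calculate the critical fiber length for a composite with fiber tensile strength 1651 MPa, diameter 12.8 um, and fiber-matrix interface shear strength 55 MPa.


Lc = sigma_f * d / (2 * tau_i) = 1651 * 12.8 / (2 * 55) = 192.1 um

192.1 um


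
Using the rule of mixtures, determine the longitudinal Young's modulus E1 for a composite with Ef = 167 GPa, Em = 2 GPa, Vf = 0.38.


E1 = Ef*Vf + Em*(1-Vf) = 167*0.38 + 2*0.62 = 64.7 GPa

64.7 GPa


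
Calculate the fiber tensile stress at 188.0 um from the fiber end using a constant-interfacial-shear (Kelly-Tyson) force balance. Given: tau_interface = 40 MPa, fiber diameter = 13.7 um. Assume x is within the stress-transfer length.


Force balance: sigma_f * (pi*d^2/4) = tau * (pi*d) * x  ->  sigma_f = 4 * tau * x / d
sigma_f = 4 * 40 * 188.0 / 13.7 = 2195.6 MPa

2195.6 MPa


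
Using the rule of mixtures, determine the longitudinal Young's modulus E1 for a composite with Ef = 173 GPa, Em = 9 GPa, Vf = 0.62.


E1 = Ef*Vf + Em*(1-Vf) = 173*0.62 + 9*0.38 = 110.68 GPa

110.68 GPa


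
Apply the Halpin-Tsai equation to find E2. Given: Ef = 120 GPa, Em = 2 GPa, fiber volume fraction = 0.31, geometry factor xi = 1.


eta = (Ef/Em - 1)/(Ef/Em + xi) = (60.0 - 1)/(60.0 + 1) = 0.9672
E2 = Em*(1+xi*eta*Vf)/(1-eta*Vf) = 3.71 GPa

3.71 GPa


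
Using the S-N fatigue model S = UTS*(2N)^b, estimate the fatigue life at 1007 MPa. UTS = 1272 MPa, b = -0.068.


N = 0.5 * (S/UTS)^(1/b) = 0.5 * (1007/1272)^(1/-0.068) = 15.5237 cycles

15.5237 cycles


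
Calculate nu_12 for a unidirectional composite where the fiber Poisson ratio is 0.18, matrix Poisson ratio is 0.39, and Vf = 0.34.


nu_12 = nu_f*Vf + nu_m*(1-Vf) = 0.18*0.34 + 0.39*0.66 = 0.3186

0.3186


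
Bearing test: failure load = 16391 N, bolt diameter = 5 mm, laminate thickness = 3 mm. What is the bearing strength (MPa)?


sigma_br = F/(d*h) = 16391/(5*3) = 1092.7 MPa

1092.7 MPa


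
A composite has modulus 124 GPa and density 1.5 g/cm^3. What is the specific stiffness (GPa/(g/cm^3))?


Specific stiffness = E/rho = 124/1.5 = 82.7 GPa/(g/cm^3)

82.7 GPa/(g/cm^3)


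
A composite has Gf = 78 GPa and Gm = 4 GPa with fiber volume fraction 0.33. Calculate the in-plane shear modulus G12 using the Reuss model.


1/G12 = Vf/Gf + (1-Vf)/Gm = 0.33/78 + 0.67/4
G12 = 5.82 GPa

5.82 GPa


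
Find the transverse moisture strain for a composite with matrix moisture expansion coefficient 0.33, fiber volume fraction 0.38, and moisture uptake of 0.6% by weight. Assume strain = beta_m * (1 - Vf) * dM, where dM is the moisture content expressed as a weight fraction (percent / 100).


dM = 0.6/100 = 0.006
strain = beta_m * (1-Vf) * dM = 0.33 * 0.62 * 0.006 = 0.0012276

0.0012276


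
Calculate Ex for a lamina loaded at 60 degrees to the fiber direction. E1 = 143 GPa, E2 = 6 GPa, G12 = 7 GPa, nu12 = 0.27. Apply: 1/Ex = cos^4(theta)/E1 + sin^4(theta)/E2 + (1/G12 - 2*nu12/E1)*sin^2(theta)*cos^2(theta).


cos^4(60) = 0.0625, sin^4(60) = 0.5625, sin^2(60)*cos^2(60) = 0.1875
1/G12 - 2*nu12/E1 = 1/7 - 2*0.27/143 = 0.139081 GPa^-1
1/Ex = 0.0625/143 + 0.5625/6 + 0.139081*0.1875 = 0.1202647 GPa^-1
Ex = 8.31 GPa

8.31 GPa


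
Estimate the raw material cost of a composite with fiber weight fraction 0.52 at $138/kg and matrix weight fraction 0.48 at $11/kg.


Cost = cost_f*Wf + cost_m*Wm = 138*0.52 + 11*0.48 = $77.04/kg

$77.04/kg


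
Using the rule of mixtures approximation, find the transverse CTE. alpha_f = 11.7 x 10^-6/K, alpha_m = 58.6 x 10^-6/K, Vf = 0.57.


alpha_2 = alpha_f*Vf + alpha_m*(1-Vf) = 11.7*0.57 + 58.6*0.43 = 31.9 x 10^-6/K

31.9 x 10^-6/K


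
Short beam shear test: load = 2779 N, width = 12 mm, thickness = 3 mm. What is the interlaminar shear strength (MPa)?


ILSS = 3F/(4bh) = 3*2779/(4*12*3) = 57.9 MPa

57.9 MPa


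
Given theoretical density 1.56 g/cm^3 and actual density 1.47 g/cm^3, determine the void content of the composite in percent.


Void% = (rho_theo - rho_actual)/rho_theo * 100 = (1.56 - 1.47)/1.56 * 100 = 5.77%

5.77%


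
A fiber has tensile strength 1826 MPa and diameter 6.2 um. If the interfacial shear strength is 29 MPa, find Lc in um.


Lc = sigma_f * d / (2 * tau_i) = 1826 * 6.2 / (2 * 29) = 195.2 um

195.2 um


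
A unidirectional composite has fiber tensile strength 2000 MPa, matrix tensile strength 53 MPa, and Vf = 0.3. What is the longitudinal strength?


sigma_1 = sigma_f*Vf + sigma_m*(1-Vf) = 2000*0.3 + 53*0.7 = 637.1 MPa

637.1 MPa


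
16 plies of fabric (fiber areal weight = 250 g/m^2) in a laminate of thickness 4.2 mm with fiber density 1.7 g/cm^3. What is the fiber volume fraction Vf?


Vf = n * FAW / (rho_f * h * 1000) = 16 * 250 / (1.7 * 4.2 * 1000) = 0.5602

0.5602


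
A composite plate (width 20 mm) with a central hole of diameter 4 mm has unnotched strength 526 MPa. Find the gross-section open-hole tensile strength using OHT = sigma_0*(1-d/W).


OHT = sigma_0*(1-d/W) = 526*(1-4/20) = 420.8 MPa

420.8 MPa


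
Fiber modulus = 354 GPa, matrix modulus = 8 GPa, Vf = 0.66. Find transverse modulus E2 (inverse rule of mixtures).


1/E2 = Vf/Ef + (1-Vf)/Em = 0.66/354 + 0.34/8
E2 = 22.54 GPa

22.54 GPa


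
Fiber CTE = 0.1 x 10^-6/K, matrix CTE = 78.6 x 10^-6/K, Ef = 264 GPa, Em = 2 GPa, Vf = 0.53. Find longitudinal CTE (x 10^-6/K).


E1 = Ef*Vf + Em*(1-Vf) = 140.86
alpha_1 = (alpha_f*Ef*Vf + alpha_m*Em*(1-Vf))/E1 = 0.62 x 10^-6/K

0.62 x 10^-6/K


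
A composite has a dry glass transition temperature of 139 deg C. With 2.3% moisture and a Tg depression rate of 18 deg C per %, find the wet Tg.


Tg_wet = Tg_dry - k*moisture = 139 - 18*2.3 = 97.6 deg C

97.6 deg C


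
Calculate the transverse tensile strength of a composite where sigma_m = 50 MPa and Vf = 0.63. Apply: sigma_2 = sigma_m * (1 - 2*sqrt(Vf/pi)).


factor = 1 - 2*sqrt(0.63/pi) = 0.1044
sigma_2 = 50 * 0.1044 = 5.22 MPa

5.22 MPa


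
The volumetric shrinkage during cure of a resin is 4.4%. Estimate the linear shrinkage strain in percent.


Linear shrinkage ≈ vol_shrink/3 = 4.4/3 = 1.467%

1.467%


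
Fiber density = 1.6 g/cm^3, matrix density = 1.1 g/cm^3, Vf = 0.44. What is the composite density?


rho_c = rho_f*Vf + rho_m*(1-Vf) = 1.6*0.44 + 1.1*0.56 = 1.32 g/cm^3

1.32 g/cm^3


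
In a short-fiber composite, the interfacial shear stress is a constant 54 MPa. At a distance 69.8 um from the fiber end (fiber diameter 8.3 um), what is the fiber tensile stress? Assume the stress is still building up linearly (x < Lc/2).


Force balance: sigma_f * (pi*d^2/4) = tau * (pi*d) * x  ->  sigma_f = 4 * tau * x / d
sigma_f = 4 * 54 * 69.8 / 8.3 = 1816.5 MPa

1816.5 MPa


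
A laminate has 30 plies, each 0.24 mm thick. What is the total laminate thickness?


h = n * t_ply = 30 * 0.24 = 7.2 mm

7.2 mm


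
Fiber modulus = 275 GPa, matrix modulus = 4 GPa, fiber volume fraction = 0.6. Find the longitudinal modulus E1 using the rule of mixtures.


E1 = Ef*Vf + Em*(1-Vf) = 275*0.6 + 4*0.4 = 166.6 GPa

166.6 GPa


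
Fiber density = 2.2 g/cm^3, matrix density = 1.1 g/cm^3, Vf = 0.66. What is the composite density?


rho_c = rho_f*Vf + rho_m*(1-Vf) = 2.2*0.66 + 1.1*0.34 = 1.826 g/cm^3

1.826 g/cm^3


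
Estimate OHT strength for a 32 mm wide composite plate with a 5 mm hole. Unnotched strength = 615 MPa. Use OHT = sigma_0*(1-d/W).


OHT = sigma_0*(1-d/W) = 615*(1-5/32) = 518.9 MPa

518.9 MPa


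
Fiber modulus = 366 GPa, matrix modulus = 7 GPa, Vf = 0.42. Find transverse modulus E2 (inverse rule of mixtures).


1/E2 = Vf/Ef + (1-Vf)/Em = 0.42/366 + 0.58/7
E2 = 11.9 GPa

11.9 GPa


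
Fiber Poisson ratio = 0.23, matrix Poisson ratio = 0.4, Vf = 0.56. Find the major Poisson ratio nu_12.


nu_12 = nu_f*Vf + nu_m*(1-Vf) = 0.23*0.56 + 0.4*0.44 = 0.3048

0.3048


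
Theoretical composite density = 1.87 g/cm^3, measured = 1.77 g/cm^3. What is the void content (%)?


Void% = (rho_theo - rho_actual)/rho_theo * 100 = (1.87 - 1.77)/1.87 * 100 = 5.35%

5.35%


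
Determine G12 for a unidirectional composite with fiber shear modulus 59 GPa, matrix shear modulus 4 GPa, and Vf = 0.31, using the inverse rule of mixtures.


1/G12 = Vf/Gf + (1-Vf)/Gm = 0.31/59 + 0.69/4
G12 = 5.63 GPa

5.63 GPa


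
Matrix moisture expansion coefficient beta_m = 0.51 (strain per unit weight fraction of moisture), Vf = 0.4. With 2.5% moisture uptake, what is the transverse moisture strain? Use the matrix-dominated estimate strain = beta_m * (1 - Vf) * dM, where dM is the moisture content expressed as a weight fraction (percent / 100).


dM = 2.5/100 = 0.025
strain = beta_m * (1-Vf) * dM = 0.51 * 0.6 * 0.025 = 0.00765

0.00765


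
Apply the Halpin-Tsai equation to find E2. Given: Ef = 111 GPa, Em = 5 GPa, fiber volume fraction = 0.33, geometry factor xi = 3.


eta = (Ef/Em - 1)/(Ef/Em + xi) = (22.2 - 1)/(22.2 + 3) = 0.8413
E2 = Em*(1+xi*eta*Vf)/(1-eta*Vf) = 12.69 GPa

12.69 GPa


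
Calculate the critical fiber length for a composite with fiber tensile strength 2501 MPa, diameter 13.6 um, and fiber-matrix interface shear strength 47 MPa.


Lc = sigma_f * d / (2 * tau_i) = 2501 * 13.6 / (2 * 47) = 361.8 um

361.8 um


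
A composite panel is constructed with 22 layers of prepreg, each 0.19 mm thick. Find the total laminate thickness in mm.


h = n * t_ply = 22 * 0.19 = 4.18 mm

4.18 mm


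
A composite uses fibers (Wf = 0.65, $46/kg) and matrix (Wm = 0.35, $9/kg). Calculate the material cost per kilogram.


Cost = cost_f*Wf + cost_m*Wm = 46*0.65 + 9*0.35 = $33.05/kg

$33.05/kg


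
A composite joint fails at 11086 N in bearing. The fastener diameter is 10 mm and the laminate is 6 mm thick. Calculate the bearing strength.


sigma_br = F/(d*h) = 11086/(10*6) = 184.8 MPa

184.8 MPa


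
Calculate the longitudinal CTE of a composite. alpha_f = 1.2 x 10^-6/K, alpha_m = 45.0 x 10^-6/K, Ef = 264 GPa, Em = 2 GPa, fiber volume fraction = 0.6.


E1 = Ef*Vf + Em*(1-Vf) = 159.2
alpha_1 = (alpha_f*Ef*Vf + alpha_m*Em*(1-Vf))/E1 = 1.42 x 10^-6/K

1.42 x 10^-6/K


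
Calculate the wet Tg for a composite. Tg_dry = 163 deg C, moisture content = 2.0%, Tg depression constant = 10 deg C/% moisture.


Tg_wet = Tg_dry - k*moisture = 163 - 10*2.0 = 143.0 deg C

143.0 deg C


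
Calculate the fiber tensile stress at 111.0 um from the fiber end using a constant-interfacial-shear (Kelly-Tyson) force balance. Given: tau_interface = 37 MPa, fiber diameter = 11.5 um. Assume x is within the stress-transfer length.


Force balance: sigma_f * (pi*d^2/4) = tau * (pi*d) * x  ->  sigma_f = 4 * tau * x / d
sigma_f = 4 * 37 * 111.0 / 11.5 = 1428.5 MPa

1428.5 MPa


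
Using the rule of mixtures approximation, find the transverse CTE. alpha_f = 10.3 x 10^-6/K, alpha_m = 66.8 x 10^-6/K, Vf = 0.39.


alpha_2 = alpha_f*Vf + alpha_m*(1-Vf) = 10.3*0.39 + 66.8*0.61 = 44.8 x 10^-6/K

44.8 x 10^-6/K


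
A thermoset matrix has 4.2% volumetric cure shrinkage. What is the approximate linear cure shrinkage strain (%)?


Linear shrinkage ≈ vol_shrink/3 = 4.2/3 = 1.4%

1.4%


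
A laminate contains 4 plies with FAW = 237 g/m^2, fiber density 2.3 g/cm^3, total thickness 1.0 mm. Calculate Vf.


Vf = n * FAW / (rho_f * h * 1000) = 4 * 237 / (2.3 * 1.0 * 1000) = 0.4122

0.4122


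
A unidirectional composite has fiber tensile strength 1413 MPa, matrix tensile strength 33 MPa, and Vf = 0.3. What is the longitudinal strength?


sigma_1 = sigma_f*Vf + sigma_m*(1-Vf) = 1413*0.3 + 33*0.7 = 447.0 MPa

447.0 MPa


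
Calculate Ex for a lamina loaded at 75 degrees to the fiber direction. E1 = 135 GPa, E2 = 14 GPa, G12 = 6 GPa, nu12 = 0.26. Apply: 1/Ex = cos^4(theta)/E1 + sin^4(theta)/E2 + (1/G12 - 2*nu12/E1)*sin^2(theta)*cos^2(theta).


cos^4(75) = 0.004487, sin^4(75) = 0.870513, sin^2(75)*cos^2(75) = 0.0625
1/G12 - 2*nu12/E1 = 1/6 - 2*0.26/135 = 0.162815 GPa^-1
1/Ex = 0.004487/135 + 0.870513/14 + 0.162815*0.0625 = 0.0723886 GPa^-1
Ex = 13.81 GPa

13.81 GPa


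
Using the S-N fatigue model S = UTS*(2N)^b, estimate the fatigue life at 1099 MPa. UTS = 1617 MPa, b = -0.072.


N = 0.5 * (S/UTS)^(1/b) = 0.5 * (1099/1617)^(1/-0.072) = 106.7353 cycles

106.7353 cycles


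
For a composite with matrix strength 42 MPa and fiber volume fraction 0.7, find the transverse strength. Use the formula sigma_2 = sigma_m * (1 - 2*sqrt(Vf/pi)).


factor = 1 - 2*sqrt(0.7/pi) = 0.0559
sigma_2 = 42 * 0.0559 = 2.35 MPa

2.35 MPa


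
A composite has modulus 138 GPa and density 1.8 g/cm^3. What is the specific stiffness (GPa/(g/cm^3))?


Specific stiffness = E/rho = 138/1.8 = 76.7 GPa/(g/cm^3)

76.7 GPa/(g/cm^3)


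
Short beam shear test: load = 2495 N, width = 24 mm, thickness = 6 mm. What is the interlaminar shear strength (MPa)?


ILSS = 3F/(4bh) = 3*2495/(4*24*6) = 12.99 MPa

12.99 MPa


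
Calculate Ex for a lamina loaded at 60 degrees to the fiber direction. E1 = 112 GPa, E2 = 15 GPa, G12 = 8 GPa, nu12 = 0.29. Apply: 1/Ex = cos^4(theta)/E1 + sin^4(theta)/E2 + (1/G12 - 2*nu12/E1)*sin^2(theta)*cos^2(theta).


cos^4(60) = 0.0625, sin^4(60) = 0.5625, sin^2(60)*cos^2(60) = 0.1875
1/G12 - 2*nu12/E1 = 1/8 - 2*0.29/112 = 0.119821 GPa^-1
1/Ex = 0.0625/112 + 0.5625/15 + 0.119821*0.1875 = 0.0605246 GPa^-1
Ex = 16.52 GPa

16.52 GPa


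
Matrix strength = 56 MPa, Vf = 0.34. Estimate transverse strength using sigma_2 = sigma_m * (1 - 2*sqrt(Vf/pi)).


factor = 1 - 2*sqrt(0.34/pi) = 0.342
sigma_2 = 56 * 0.342 = 19.15 MPa

19.15 MPa


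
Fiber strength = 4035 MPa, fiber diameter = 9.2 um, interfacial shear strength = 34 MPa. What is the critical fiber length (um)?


Lc = sigma_f * d / (2 * tau_i) = 4035 * 9.2 / (2 * 34) = 545.9 um

545.9 um


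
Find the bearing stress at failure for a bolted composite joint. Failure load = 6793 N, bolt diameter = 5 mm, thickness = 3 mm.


sigma_br = F/(d*h) = 6793/(5*3) = 452.9 MPa

452.9 MPa


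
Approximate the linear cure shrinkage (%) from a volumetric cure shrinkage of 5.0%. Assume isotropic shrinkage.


Linear shrinkage ≈ vol_shrink/3 = 5.0/3 = 1.667%

1.667%


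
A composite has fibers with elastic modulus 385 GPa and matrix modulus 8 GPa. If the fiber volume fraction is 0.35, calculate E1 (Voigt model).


E1 = Ef*Vf + Em*(1-Vf) = 385*0.35 + 8*0.65 = 139.95 GPa

139.95 GPa


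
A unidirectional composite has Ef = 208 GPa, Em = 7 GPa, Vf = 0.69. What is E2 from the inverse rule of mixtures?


1/E2 = Vf/Ef + (1-Vf)/Em = 0.69/208 + 0.31/7
E2 = 21.01 GPa

21.01 GPa


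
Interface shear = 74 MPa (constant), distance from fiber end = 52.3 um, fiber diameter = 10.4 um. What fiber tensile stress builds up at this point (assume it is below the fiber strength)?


Force balance: sigma_f * (pi*d^2/4) = tau * (pi*d) * x  ->  sigma_f = 4 * tau * x / d
sigma_f = 4 * 74 * 52.3 / 10.4 = 1488.5 MPa

1488.5 MPa


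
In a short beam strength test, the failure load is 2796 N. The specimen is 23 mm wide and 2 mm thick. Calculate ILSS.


ILSS = 3F/(4bh) = 3*2796/(4*23*2) = 45.59 MPa

45.59 MPa


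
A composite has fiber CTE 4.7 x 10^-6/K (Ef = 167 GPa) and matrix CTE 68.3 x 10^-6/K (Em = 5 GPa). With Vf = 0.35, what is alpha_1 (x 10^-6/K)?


E1 = Ef*Vf + Em*(1-Vf) = 61.7
alpha_1 = (alpha_f*Ef*Vf + alpha_m*Em*(1-Vf))/E1 = 8.05 x 10^-6/K

8.05 x 10^-6/K


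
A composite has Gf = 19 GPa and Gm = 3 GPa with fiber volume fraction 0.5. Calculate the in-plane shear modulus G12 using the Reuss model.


1/G12 = Vf/Gf + (1-Vf)/Gm = 0.5/19 + 0.5/3
G12 = 5.18 GPa

5.18 GPa


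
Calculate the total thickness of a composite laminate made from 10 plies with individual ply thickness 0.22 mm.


h = n * t_ply = 10 * 0.22 = 2.2 mm

2.2 mm


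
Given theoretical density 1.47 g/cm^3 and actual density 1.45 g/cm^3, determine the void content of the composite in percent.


Void% = (rho_theo - rho_actual)/rho_theo * 100 = (1.47 - 1.45)/1.47 * 100 = 1.36%

1.36%


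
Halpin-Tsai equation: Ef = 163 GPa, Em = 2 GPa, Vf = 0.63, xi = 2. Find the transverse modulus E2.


eta = (Ef/Em - 1)/(Ef/Em + xi) = (81.5 - 1)/(81.5 + 2) = 0.9641
E2 = Em*(1+xi*eta*Vf)/(1-eta*Vf) = 11.28 GPa

11.28 GPa


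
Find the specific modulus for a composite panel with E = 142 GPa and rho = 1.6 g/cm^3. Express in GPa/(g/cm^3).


Specific stiffness = E/rho = 142/1.6 = 88.8 GPa/(g/cm^3)

88.8 GPa/(g/cm^3)


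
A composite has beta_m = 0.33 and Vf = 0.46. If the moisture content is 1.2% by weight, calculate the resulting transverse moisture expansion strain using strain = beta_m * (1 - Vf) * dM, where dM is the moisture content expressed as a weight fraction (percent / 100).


dM = 1.2/100 = 0.012
strain = beta_m * (1-Vf) * dM = 0.33 * 0.54 * 0.012 = 0.0021384

0.0021384


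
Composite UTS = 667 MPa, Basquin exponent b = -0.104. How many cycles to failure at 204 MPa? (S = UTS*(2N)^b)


N = 0.5 * (S/UTS)^(1/b) = 0.5 * (204/667)^(1/-0.104) = 44263.2930 cycles

44263.2930 cycles


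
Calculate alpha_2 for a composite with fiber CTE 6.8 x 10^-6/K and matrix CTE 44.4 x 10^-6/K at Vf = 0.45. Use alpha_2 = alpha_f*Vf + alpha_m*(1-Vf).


alpha_2 = alpha_f*Vf + alpha_m*(1-Vf) = 6.8*0.45 + 44.4*0.55 = 27.5 x 10^-6/K

27.5 x 10^-6/K


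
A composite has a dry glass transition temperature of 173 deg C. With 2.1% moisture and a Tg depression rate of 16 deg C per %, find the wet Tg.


Tg_wet = Tg_dry - k*moisture = 173 - 16*2.1 = 139.4 deg C

139.4 deg C


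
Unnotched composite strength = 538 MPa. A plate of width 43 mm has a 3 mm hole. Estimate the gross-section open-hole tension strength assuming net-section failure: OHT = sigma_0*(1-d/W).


OHT = sigma_0*(1-d/W) = 538*(1-3/43) = 500.5 MPa

500.5 MPa


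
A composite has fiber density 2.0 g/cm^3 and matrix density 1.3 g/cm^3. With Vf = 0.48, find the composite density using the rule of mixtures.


rho_c = rho_f*Vf + rho_m*(1-Vf) = 2.0*0.48 + 1.3*0.52 = 1.636 g/cm^3

1.636 g/cm^3


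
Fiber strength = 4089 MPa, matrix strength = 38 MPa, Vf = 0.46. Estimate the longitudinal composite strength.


sigma_1 = sigma_f*Vf + sigma_m*(1-Vf) = 4089*0.46 + 38*0.54 = 1901.5 MPa

1901.5 MPa


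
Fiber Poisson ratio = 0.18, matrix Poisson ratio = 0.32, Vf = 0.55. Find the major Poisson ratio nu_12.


nu_12 = nu_f*Vf + nu_m*(1-Vf) = 0.18*0.55 + 0.32*0.45 = 0.243

0.243


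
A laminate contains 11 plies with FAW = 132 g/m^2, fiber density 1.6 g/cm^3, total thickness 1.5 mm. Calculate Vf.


Vf = n * FAW / (rho_f * h * 1000) = 11 * 132 / (1.6 * 1.5 * 1000) = 0.605

0.605


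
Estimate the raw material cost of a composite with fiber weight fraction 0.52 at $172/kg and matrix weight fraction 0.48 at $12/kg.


Cost = cost_f*Wf + cost_m*Wm = 172*0.52 + 12*0.48 = $95.2/kg

$95.2/kg


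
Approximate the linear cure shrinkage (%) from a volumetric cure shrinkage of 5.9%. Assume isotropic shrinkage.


Linear shrinkage ≈ vol_shrink/3 = 5.9/3 = 1.967%

1.967%


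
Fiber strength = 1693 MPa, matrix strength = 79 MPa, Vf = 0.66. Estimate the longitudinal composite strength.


sigma_1 = sigma_f*Vf + sigma_m*(1-Vf) = 1693*0.66 + 79*0.34 = 1144.2 MPa

1144.2 MPa


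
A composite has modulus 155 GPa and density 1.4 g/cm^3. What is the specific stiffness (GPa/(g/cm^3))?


Specific stiffness = E/rho = 155/1.4 = 110.7 GPa/(g/cm^3)

110.7 GPa/(g/cm^3)


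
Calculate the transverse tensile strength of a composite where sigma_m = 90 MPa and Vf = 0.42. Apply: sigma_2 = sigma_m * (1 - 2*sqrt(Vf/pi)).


factor = 1 - 2*sqrt(0.42/pi) = 0.2687
sigma_2 = 90 * 0.2687 = 24.19 MPa

24.19 MPa


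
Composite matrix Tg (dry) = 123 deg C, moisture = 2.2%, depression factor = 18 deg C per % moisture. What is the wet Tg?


Tg_wet = Tg_dry - k*moisture = 123 - 18*2.2 = 83.4 deg C

83.4 deg C


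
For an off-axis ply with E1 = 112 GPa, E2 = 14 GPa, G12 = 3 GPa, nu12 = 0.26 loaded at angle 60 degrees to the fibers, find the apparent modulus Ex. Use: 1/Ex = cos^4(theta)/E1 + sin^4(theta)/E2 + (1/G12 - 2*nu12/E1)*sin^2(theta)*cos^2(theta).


cos^4(60) = 0.0625, sin^4(60) = 0.5625, sin^2(60)*cos^2(60) = 0.1875
1/G12 - 2*nu12/E1 = 1/3 - 2*0.26/112 = 0.32869 GPa^-1
1/Ex = 0.0625/112 + 0.5625/14 + 0.32869*0.1875 = 0.1023661 GPa^-1
Ex = 9.77 GPa

9.77 GPa


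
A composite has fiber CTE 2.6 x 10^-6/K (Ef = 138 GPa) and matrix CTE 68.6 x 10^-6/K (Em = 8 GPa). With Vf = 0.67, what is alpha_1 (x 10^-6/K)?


E1 = Ef*Vf + Em*(1-Vf) = 95.1
alpha_1 = (alpha_f*Ef*Vf + alpha_m*Em*(1-Vf))/E1 = 4.43 x 10^-6/K

4.43 x 10^-6/K


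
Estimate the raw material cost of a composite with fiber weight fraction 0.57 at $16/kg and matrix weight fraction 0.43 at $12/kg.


Cost = cost_f*Wf + cost_m*Wm = 16*0.57 + 12*0.43 = $14.28/kg

$14.28/kg


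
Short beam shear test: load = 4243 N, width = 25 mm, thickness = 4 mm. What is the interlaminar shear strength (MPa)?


ILSS = 3F/(4bh) = 3*4243/(4*25*4) = 31.82 MPa

31.82 MPa


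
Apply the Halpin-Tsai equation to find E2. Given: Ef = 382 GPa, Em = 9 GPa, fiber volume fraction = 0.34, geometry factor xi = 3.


eta = (Ef/Em - 1)/(Ef/Em + xi) = (42.4444 - 1)/(42.4444 + 3) = 0.912
E2 = Em*(1+xi*eta*Vf)/(1-eta*Vf) = 25.18 GPa

25.18 GPa


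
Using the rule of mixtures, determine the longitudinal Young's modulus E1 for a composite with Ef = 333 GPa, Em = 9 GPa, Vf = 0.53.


E1 = Ef*Vf + Em*(1-Vf) = 333*0.53 + 9*0.47 = 180.72 GPa

180.72 GPa


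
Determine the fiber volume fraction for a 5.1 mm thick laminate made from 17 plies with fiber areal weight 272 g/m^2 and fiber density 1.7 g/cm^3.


Vf = n * FAW / (rho_f * h * 1000) = 17 * 272 / (1.7 * 5.1 * 1000) = 0.5333

0.5333


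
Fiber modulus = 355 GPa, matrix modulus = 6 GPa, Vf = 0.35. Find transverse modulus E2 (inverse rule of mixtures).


1/E2 = Vf/Ef + (1-Vf)/Em = 0.35/355 + 0.65/6
E2 = 9.15 GPa

9.15 GPa


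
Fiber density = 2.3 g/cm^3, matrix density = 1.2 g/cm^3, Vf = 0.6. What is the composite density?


rho_c = rho_f*Vf + rho_m*(1-Vf) = 2.3*0.6 + 1.2*0.4 = 1.86 g/cm^3

1.86 g/cm^3


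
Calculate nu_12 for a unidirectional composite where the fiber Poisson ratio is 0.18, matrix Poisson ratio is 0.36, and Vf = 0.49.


nu_12 = nu_f*Vf + nu_m*(1-Vf) = 0.18*0.49 + 0.36*0.51 = 0.2718

0.2718


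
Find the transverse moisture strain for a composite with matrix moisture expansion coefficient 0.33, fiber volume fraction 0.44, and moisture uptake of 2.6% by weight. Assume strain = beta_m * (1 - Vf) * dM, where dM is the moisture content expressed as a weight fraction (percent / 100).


dM = 2.6/100 = 0.026
strain = beta_m * (1-Vf) * dM = 0.33 * 0.56 * 0.026 = 0.0048048

0.0048048


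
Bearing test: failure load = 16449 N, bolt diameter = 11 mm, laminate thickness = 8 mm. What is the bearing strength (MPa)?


sigma_br = F/(d*h) = 16449/(11*8) = 186.9 MPa

186.9 MPa


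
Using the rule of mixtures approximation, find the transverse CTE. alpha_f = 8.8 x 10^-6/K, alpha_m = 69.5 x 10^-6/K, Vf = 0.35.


alpha_2 = alpha_f*Vf + alpha_m*(1-Vf) = 8.8*0.35 + 69.5*0.65 = 48.3 x 10^-6/K

48.3 x 10^-6/K


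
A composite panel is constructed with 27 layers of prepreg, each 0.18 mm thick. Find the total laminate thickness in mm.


h = n * t_ply = 27 * 0.18 = 4.86 mm

4.86 mm


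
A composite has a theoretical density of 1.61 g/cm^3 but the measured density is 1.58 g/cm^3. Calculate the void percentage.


Void% = (rho_theo - rho_actual)/rho_theo * 100 = (1.61 - 1.58)/1.61 * 100 = 1.86%

1.86%


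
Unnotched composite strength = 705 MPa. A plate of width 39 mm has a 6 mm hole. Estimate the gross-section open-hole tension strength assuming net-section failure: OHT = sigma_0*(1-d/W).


OHT = sigma_0*(1-d/W) = 705*(1-6/39) = 596.5 MPa

596.5 MPa


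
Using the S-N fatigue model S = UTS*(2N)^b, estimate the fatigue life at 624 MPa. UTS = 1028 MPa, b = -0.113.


N = 0.5 * (S/UTS)^(1/b) = 0.5 * (624/1028)^(1/-0.113) = 41.4600 cycles

41.4600 cycles


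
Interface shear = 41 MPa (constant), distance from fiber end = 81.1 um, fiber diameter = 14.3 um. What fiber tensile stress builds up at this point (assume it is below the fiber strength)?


Force balance: sigma_f * (pi*d^2/4) = tau * (pi*d) * x  ->  sigma_f = 4 * tau * x / d
sigma_f = 4 * 41 * 81.1 / 14.3 = 930.1 MPa

930.1 MPa


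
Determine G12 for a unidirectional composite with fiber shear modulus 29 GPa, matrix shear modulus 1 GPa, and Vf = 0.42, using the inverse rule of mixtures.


1/G12 = Vf/Gf + (1-Vf)/Gm = 0.42/29 + 0.58/1
G12 = 1.68 GPa

1.68 GPa


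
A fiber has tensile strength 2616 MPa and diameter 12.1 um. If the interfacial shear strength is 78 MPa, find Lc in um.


Lc = sigma_f * d / (2 * tau_i) = 2616 * 12.1 / (2 * 78) = 202.9 um

202.9 um


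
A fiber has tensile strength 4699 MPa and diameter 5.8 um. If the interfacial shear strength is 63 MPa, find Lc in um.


Lc = sigma_f * d / (2 * tau_i) = 4699 * 5.8 / (2 * 63) = 216.3 um

216.3 um


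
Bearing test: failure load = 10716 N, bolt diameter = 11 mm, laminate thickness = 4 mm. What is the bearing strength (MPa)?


sigma_br = F/(d*h) = 10716/(11*4) = 243.5 MPa

243.5 MPa


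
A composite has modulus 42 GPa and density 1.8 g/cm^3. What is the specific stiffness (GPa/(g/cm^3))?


Specific stiffness = E/rho = 42/1.8 = 23.3 GPa/(g/cm^3)

23.3 GPa/(g/cm^3)


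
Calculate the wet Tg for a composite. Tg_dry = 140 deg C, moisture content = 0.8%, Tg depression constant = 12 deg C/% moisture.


Tg_wet = Tg_dry - k*moisture = 140 - 12*0.8 = 130.4 deg C

130.4 deg C


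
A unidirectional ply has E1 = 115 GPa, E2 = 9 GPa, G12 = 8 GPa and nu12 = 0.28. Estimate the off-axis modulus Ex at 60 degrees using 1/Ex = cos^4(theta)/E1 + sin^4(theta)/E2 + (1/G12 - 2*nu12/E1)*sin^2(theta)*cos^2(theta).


cos^4(60) = 0.0625, sin^4(60) = 0.5625, sin^2(60)*cos^2(60) = 0.1875
1/G12 - 2*nu12/E1 = 1/8 - 2*0.28/115 = 0.12013 GPa^-1
1/Ex = 0.0625/115 + 0.5625/9 + 0.12013*0.1875 = 0.0855679 GPa^-1
Ex = 11.69 GPa

11.69 GPa


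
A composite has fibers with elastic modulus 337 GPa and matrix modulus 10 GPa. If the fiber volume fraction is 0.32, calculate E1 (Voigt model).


E1 = Ef*Vf + Em*(1-Vf) = 337*0.32 + 10*0.68 = 114.64 GPa

114.64 GPa


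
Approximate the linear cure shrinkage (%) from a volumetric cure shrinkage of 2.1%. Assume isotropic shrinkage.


Linear shrinkage ≈ vol_shrink/3 = 2.1/3 = 0.7%

0.7%


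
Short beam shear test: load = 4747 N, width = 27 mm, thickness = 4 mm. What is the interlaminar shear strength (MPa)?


ILSS = 3F/(4bh) = 3*4747/(4*27*4) = 32.97 MPa

32.97 MPa


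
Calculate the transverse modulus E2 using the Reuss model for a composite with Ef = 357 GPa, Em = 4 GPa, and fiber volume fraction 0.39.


1/E2 = Vf/Ef + (1-Vf)/Em = 0.39/357 + 0.61/4
E2 = 6.51 GPa

6.51 GPa


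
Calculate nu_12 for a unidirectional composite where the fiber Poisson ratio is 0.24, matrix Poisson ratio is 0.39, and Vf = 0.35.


nu_12 = nu_f*Vf + nu_m*(1-Vf) = 0.24*0.35 + 0.39*0.65 = 0.3375

0.3375


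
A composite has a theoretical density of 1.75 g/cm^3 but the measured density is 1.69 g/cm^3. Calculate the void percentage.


Void% = (rho_theo - rho_actual)/rho_theo * 100 = (1.75 - 1.69)/1.75 * 100 = 3.43%

3.43%


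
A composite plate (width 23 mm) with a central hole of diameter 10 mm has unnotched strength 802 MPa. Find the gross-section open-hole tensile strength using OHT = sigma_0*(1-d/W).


OHT = sigma_0*(1-d/W) = 802*(1-10/23) = 453.3 MPa

453.3 MPa


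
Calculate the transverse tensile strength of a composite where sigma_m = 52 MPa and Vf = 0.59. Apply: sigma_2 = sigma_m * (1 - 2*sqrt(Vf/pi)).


factor = 1 - 2*sqrt(0.59/pi) = 0.1333
sigma_2 = 52 * 0.1333 = 6.93 MPa

6.93 MPa


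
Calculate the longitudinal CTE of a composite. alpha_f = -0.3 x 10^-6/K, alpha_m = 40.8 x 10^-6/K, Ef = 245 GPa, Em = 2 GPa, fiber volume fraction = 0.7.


E1 = Ef*Vf + Em*(1-Vf) = 172.1
alpha_1 = (alpha_f*Ef*Vf + alpha_m*Em*(1-Vf))/E1 = -0.16 x 10^-6/K

-0.16 x 10^-6/K


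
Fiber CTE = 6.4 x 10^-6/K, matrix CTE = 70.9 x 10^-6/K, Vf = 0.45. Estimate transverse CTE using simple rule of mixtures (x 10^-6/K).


alpha_2 = alpha_f*Vf + alpha_m*(1-Vf) = 6.4*0.45 + 70.9*0.55 = 41.9 x 10^-6/K

41.9 x 10^-6/K


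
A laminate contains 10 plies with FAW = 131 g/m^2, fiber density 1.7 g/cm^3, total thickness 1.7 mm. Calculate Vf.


Vf = n * FAW / (rho_f * h * 1000) = 10 * 131 / (1.7 * 1.7 * 1000) = 0.4533

0.4533


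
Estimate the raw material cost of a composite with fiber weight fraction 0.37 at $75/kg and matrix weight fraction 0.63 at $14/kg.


Cost = cost_f*Wf + cost_m*Wm = 75*0.37 + 14*0.63 = $36.57/kg

$36.57/kg


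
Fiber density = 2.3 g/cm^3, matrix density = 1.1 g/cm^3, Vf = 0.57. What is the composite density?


rho_c = rho_f*Vf + rho_m*(1-Vf) = 2.3*0.57 + 1.1*0.43 = 1.784 g/cm^3

1.784 g/cm^3


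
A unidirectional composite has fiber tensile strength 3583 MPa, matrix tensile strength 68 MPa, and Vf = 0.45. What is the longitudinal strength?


sigma_1 = sigma_f*Vf + sigma_m*(1-Vf) = 3583*0.45 + 68*0.55 = 1649.8 MPa

1649.8 MPa


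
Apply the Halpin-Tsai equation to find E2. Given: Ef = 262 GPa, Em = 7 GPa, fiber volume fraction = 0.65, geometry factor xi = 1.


eta = (Ef/Em - 1)/(Ef/Em + xi) = (37.4286 - 1)/(37.4286 + 1) = 0.948
E2 = Em*(1+xi*eta*Vf)/(1-eta*Vf) = 29.47 GPa

29.47 GPa


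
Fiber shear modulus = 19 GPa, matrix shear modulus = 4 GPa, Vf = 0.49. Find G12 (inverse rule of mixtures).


1/G12 = Vf/Gf + (1-Vf)/Gm = 0.49/19 + 0.51/4
G12 = 6.52 GPa

6.52 GPa


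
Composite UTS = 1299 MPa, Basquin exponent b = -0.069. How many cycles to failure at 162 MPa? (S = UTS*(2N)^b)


N = 0.5 * (S/UTS)^(1/b) = 0.5 * (162/1299)^(1/-0.069) = 6.3355e+12 cycles

6.3355e+12 cycles


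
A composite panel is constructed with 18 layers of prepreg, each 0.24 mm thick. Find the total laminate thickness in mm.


h = n * t_ply = 18 * 0.24 = 4.32 mm

4.32 mm


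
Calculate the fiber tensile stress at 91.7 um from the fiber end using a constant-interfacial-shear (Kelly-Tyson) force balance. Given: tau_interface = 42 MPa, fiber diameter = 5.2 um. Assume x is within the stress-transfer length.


Force balance: sigma_f * (pi*d^2/4) = tau * (pi*d) * x  ->  sigma_f = 4 * tau * x / d
sigma_f = 4 * 42 * 91.7 / 5.2 = 2962.6 MPa

2962.6 MPa


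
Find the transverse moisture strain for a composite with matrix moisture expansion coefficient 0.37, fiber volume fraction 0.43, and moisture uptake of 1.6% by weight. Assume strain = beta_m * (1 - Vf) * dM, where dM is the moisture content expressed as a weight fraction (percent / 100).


dM = 1.6/100 = 0.016
strain = beta_m * (1-Vf) * dM = 0.37 * 0.57 * 0.016 = 0.0033744

0.0033744


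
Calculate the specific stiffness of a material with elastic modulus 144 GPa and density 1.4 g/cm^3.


Specific stiffness = E/rho = 144/1.4 = 102.9 GPa/(g/cm^3)

102.9 GPa/(g/cm^3)


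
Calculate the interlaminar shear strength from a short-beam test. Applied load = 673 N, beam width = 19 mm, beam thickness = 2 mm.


ILSS = 3F/(4bh) = 3*673/(4*19*2) = 13.28 MPa

13.28 MPa


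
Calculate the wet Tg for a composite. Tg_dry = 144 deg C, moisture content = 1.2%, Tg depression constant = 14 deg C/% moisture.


Tg_wet = Tg_dry - k*moisture = 144 - 14*1.2 = 127.2 deg C

127.2 deg C


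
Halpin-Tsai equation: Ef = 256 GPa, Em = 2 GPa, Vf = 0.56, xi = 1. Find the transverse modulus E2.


eta = (Ef/Em - 1)/(Ef/Em + xi) = (128.0 - 1)/(128.0 + 1) = 0.9845
E2 = Em*(1+xi*eta*Vf)/(1-eta*Vf) = 6.91 GPa

6.91 GPa


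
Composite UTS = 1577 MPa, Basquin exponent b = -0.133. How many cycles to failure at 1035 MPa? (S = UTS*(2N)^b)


N = 0.5 * (S/UTS)^(1/b) = 0.5 * (1035/1577)^(1/-0.133) = 11.8602 cycles

11.8602 cycles


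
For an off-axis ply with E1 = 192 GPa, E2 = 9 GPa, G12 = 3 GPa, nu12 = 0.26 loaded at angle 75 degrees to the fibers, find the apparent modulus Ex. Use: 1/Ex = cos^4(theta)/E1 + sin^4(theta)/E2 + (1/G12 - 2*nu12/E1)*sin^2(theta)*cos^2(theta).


cos^4(75) = 0.004487, sin^4(75) = 0.870513, sin^2(75)*cos^2(75) = 0.0625
1/G12 - 2*nu12/E1 = 1/3 - 2*0.26/192 = 0.330625 GPa^-1
1/Ex = 0.004487/192 + 0.870513/9 + 0.330625*0.0625 = 0.1174111 GPa^-1
Ex = 8.52 GPa

8.52 GPa


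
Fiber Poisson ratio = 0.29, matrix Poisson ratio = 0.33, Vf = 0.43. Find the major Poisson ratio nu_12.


nu_12 = nu_f*Vf + nu_m*(1-Vf) = 0.29*0.43 + 0.33*0.57 = 0.3128

0.3128


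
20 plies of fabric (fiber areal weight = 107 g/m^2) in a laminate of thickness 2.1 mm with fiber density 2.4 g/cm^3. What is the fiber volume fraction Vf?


Vf = n * FAW / (rho_f * h * 1000) = 20 * 107 / (2.4 * 2.1 * 1000) = 0.4246

0.4246


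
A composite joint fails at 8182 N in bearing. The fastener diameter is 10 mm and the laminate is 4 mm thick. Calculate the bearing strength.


sigma_br = F/(d*h) = 8182/(10*4) = 204.6 MPa

204.6 MPa


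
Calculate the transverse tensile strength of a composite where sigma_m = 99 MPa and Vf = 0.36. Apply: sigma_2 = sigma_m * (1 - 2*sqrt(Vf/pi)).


factor = 1 - 2*sqrt(0.36/pi) = 0.323
sigma_2 = 99 * 0.323 = 31.97 MPa

31.97 MPa


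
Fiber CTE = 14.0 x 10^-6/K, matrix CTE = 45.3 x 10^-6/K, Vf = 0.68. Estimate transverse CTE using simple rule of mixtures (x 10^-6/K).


alpha_2 = alpha_f*Vf + alpha_m*(1-Vf) = 14.0*0.68 + 45.3*0.32 = 24.0 x 10^-6/K

24.0 x 10^-6/K


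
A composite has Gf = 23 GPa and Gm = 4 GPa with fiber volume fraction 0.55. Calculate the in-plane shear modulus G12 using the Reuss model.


1/G12 = Vf/Gf + (1-Vf)/Gm = 0.55/23 + 0.45/4
G12 = 7.33 GPa

7.33 GPa


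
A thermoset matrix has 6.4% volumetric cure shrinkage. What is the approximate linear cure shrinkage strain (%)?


Linear shrinkage ≈ vol_shrink/3 = 6.4/3 = 2.133%

2.133%


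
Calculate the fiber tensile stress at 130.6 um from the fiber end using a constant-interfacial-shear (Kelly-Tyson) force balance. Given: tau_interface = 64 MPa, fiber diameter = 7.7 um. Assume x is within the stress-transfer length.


Force balance: sigma_f * (pi*d^2/4) = tau * (pi*d) * x  ->  sigma_f = 4 * tau * x / d
sigma_f = 4 * 64 * 130.6 / 7.7 = 4342.0 MPa

4342.0 MPa


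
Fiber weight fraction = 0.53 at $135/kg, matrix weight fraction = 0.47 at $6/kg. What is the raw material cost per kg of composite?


Cost = cost_f*Wf + cost_m*Wm = 135*0.53 + 6*0.47 = $74.37/kg

$74.37/kg


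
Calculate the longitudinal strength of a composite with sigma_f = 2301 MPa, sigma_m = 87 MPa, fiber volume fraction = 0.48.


sigma_1 = sigma_f*Vf + sigma_m*(1-Vf) = 2301*0.48 + 87*0.52 = 1149.7 MPa

1149.7 MPa
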